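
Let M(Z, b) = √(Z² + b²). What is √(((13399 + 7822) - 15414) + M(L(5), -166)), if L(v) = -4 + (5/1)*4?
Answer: √(5807 + 2*√6953) ≈ 77.290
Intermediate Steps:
L(v) = 16 (L(v) = -4 + (5*1)*4 = -4 + 5*4 = -4 + 20 = 16)
√(((13399 + 7822) - 15414) + M(L(5), -166)) = √(((13399 + 7822) - 15414) + √(16² + (-166)²)) = √((21221 - 15414) + √(256 + 27556)) = √(5807 + √27812) = √(5807 + 2*√6953)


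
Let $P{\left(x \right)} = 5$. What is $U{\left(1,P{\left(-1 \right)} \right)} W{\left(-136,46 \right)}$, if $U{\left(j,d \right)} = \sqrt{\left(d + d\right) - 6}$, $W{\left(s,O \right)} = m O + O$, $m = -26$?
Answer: $-2300$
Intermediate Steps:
$W{\left(s,O \right)} = - 25 O$ ($W{\left(s,O \right)} = - 26 O + O = - 25 O$)
$U{\left(j,d \right)} = \sqrt{-6 + 2 d}$ ($U{\left(j,d \right)} = \sqrt{2 d - 6} = \sqrt{-6 + 2 d}$)
$U{\left(1,P{\left(-1 \right)} \right)} W{\left(-136,46 \right)} = \sqrt{-6 + 2 \cdot 5} \left(\left(-25\right) 46\right) = \sqrt{-6 + 10} \left(-1150\right) = \sqrt{4} \left(-1150\right) = 2 \left(-1150\right) = -2300$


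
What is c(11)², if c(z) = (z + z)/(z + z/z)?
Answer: 121/36 ≈ 3.3611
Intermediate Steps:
c(z) = 2*z/(1 + z) (c(z) = (2*z)/(z + 1) = (2*z)/(1 + z) = 2*z/(1 + z))
c(11)² = (2*11/(1 + 11))² = (2*11/12)² = (2*11*(1/12))² = (11/6)² = 121/36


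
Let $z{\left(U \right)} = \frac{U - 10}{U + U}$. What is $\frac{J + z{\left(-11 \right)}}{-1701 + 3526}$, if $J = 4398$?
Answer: $\frac{96777}{40150} \approx 2.4104$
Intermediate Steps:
$z{\left(U \right)} = \frac{-10 + U}{2 U}$
$\frac{J + z{\left(-11 \right)}}{-1701 + 3526} = \frac{4398 + \frac{-10 - 11}{2 \left(-11\right)}}{-1701 + 3526} = \frac{4398 + \frac{1}{2} \left(- \frac{1}{11}\right) \left(-21\right)}{1825} = \left(4398 + \frac{21}{22}\right) \frac{1}{1825} = \frac{96777}{22} \cdot \frac{1}{1825} = \frac{96777}{40150}$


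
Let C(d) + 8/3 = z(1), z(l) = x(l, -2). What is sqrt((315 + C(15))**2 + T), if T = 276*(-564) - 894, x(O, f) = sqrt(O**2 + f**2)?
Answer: sqrt(-531008 + 5622*sqrt(5))/3 ≈ 240.01*I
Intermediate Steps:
z(l) = sqrt(4 + l**2) (z(l) = sqrt(l**2 + (-2)**2) = sqrt(l**2 + 4) = sqrt(4 + l**2))
C(d) = -8/3 + sqrt(5) (C(d) = -8/3 + sqrt(4 + 1**2) = -8/3 + sqrt(4 + 1) = -8/3 + sqrt(5))
T = -156558 (T = -155664 - 894 = -156558)
sqrt((315 + C(15))**2 + T) = sqrt((315 + (-8/3 + sqrt(5)))**2 - 156558) = sqrt((937/3 + sqrt(5))**2 - 156558) = sqrt(-156558 + (937/3 + sqrt(5))**2)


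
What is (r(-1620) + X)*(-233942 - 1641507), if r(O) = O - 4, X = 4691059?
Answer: -8794796181315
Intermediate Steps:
r(O) = -4 + O
(r(-1620) + X)*(-233942 - 1641507) = ((-4 - 1620) + 4691059)*(-233942 - 1641507) = (-1624 + 4691059)*(-1875449) = 4689435*(-1875449) = -8794796181315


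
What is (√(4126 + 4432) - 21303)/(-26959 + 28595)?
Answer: -21303/1636 + √8558/1636 ≈ -12.965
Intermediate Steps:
(√(4126 + 4432) - 21303)/(-26959 + 28595) = (√8558 - 21303)/1636 = (-21303 + √8558)*(1/1636) = -21303/1636 + √8558/1636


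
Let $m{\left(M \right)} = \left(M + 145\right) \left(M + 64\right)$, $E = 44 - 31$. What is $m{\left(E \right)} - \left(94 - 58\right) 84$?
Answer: $9142$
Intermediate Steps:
$E = 13$ ($E = 44 - 31 = 13$)
$m{\left(M \right)} = \left(64 + M\right) \left(145 + M\right)$ ($m{\left(M \right)} = \left(145 + M\right) \left(64 + M\right) = \left(64 + M\right) \left(145 + M\right)$)
$m{\left(E \right)} - \left(94 - 58\right) 84 = \left(9280 + 13^{2} + 209 \cdot 13\right) - \left(94 - 58\right) 84 = \left(9280 + 169 + 2717\right) - 36 \cdot 84 = 12166 - 3024 = 9142$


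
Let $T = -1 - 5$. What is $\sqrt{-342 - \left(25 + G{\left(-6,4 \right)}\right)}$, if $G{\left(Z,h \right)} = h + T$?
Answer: $i \sqrt{365} \approx 19.105 i$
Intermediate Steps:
$T = -6$ ($T = -1 - 5 = -6$)
$G{\left(Z,h \right)} = -6 + h$ ($G{\left(Z,h \right)} = h - 6 = -6 + h$)
$\sqrt{-342 - \left(25 + G{\left(-6,4 \right)}\right)} = \sqrt{-342 - 23} = \sqrt{-365} = i \sqrt{365}$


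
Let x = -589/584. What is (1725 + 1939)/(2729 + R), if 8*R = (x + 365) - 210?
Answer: 17118208/12839819 ≈ 1.3332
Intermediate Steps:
x = -589/584 (x = -589*1/584 = -589/584 ≈ -1.0086)
R = 89931/4672 (R = ((-589/584 + 365) - 210)/8 = (212571/584 - 210)/8 = (1/8)*(89931/584) = 89931/4672 ≈ 19.249)
(1725 + 1939)/(2729 + R) = (1725 + 1939)/(2729 + 89931/4672) = 3664/(12839819/4672) = 3664*(4672/12839819) = 17118208/12839819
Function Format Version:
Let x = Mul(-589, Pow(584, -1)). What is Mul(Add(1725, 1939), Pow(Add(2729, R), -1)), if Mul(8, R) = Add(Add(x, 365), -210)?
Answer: Rational(17118208, 12839819) ≈ 1.3332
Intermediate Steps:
x = Rational(-589, 584) (x = Mul(-589, Rational(1, 584)) = Rational(-589, 584) ≈ -1.0086)
R = Rational(89931, 4672) (R = Mul(Rational(1, 8), Add(Add(Rational(-589, 584), 365), -210)) = Mul(Rational(1, 8), Add(Rational(212571, 584), -210)) = Mul(Rational(1, 8), Rational(89931, 584)) = Rational(89931, 4672) ≈ 19.249)
Mul(Add(1725, 1939), Pow(Add(2729, R), -1)) = Mul(Add(1725, 1939), Pow(Add(2729, Rational(89931, 4672)), -1)) = Mul(3664, Pow(Rational(12839819, 4672), -1)) = Mul(3664, Rational(4672, 12839819)) = Rational(17118208, 12839819)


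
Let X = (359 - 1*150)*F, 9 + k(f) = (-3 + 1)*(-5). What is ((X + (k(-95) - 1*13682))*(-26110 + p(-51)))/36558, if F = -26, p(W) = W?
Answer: 500067515/36558 ≈ 13679.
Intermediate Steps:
k(f) = 1 (k(f) = -9 + (-3 + 1)*(-5) = -9 - 2*(-5) = -9 + 10 = 1)
X = -5434 (X = (359 - 1*150)*(-26) = (359 - 150)*(-26) = 209*(-26) = -5434)
((X + (k(-95) - 1*13682))*(-26110 + p(-51)))/36558 = ((-5434 + (1 - 1*13682))*(-26110 - 51))/36558 = ((-5434 + (1 - 13682))*(-26161))*(1/36558) = ((-5434 - 13681)*(-26161))*(1/36558) = -19115*(-26161)*(1/36558) = 500067515*(1/36558) = 500067515/36558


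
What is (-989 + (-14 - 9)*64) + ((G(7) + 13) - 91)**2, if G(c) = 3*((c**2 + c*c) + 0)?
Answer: 44195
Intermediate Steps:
G(c) = 6*c**2 (G(c) = 3*((c**2 + c**2) + 0) = 3*(2*c**2 + 0) = 3*(2*c**2) = 6*c**2)
(-989 + (-14 - 9)*64) + ((G(7) + 13) - 91)**2 = (-989 + (-14 - 9)*64) + ((6*7**2 + 13) - 91)**2 = (-989 - 23*64) + ((6*49 + 13) - 91)**2 = (-989 - 1472) + ((294 + 13) - 91)**2 = -2461 + (307 - 91)**2 = -2461 + 216**2 = -2461 + 46656 = 44195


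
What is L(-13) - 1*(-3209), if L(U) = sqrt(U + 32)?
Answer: 3209 + sqrt(19) ≈ 3213.4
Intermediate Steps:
L(U) = sqrt(32 + U)
L(-13) - 1*(-3209) = sqrt(32 - 13) - 1*(-3209) = sqrt(19) + 3209 = 3209 + sqrt(19)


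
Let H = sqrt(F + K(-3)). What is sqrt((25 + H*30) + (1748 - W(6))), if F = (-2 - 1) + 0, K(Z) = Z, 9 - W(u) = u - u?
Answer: sqrt(1764 + 30*I*sqrt(6)) ≈ 42.009 + 0.8746*I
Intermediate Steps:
W(u) = 9 (W(u) = 9 - (u - u) = 9 - 1*0 = 9 + 0 = 9)
F = -3 (F = -3 + 0 = -3)
H = I*sqrt(6) (H = sqrt(-3 - 3) = sqrt(-6) = I*sqrt(6) ≈ 2.4495*I)
sqrt((25 + H*30) + (1748 - W(6))) = sqrt((25 + (I*sqrt(6))*30) + (1748 - 1*9)) = sqrt((25 + 30*I*sqrt(6)) + (1748 - 9)) = sqrt((25 + 30*I*sqrt(6)) + 1739) = sqrt(1764 + 30*I*sqrt(6))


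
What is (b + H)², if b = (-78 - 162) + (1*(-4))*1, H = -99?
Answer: 117649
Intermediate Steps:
b = -244 (b = -240 - 4*1 = -240 - 4 = -244)
(b + H)² = (-244 - 99)² = (-343)² = 117649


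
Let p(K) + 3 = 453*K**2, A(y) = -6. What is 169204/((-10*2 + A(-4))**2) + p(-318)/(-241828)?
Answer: 2487816667/40868932 ≈ 60.873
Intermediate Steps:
p(K) = -3 + 453*K**2
169204/((-10*2 + A(-4))**2) + p(-318)/(-241828) = 169204/((-10*2 - 6)**2) + (-3 + 453*(-318)**2)/(-241828) = 169204/((-20 - 6)**2) + (-3 + 453*101124)*(-1/241828) = 169204/((-26)**2) + (-3 + 45809172)*(-1/241828) = 169204/676 + 45809169*(-1/241828) = 169204*(1/676) - 45809169/241828 = 42301/169 - 45809169/241828 = 2487816667/40868932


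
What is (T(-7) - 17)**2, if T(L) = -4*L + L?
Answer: 16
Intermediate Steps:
T(L) = -3*L
(T(-7) - 17)**2 = (-3*(-7) - 17)**2 = (21 - 17)**2 = 4**2 = 16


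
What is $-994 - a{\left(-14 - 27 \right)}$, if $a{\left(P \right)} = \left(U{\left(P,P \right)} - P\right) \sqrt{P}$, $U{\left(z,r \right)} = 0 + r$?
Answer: $-994$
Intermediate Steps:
$U{\left(z,r \right)} = r$
$a{\left(P \right)} = 0$ ($a{\left(P \right)} = \left(P - P\right) \sqrt{P} = 0 \sqrt{P} = 0$)
$-994 - a{\left(-14 - 27 \right)} = -994 - 0 = -994 + 0 = -994$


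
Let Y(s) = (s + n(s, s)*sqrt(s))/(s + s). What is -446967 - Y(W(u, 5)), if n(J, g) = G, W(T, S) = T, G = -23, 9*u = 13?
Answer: -893935/2 + 69*sqrt(13)/26 ≈ -4.4696e+5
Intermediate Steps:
u = 13/9 (u = (1/9)*13 = 13/9 ≈ 1.4444)
n(J, g) = -23
Y(s) = (s - 23*sqrt(s))/(2*s) (Y(s) = (s - 23*sqrt(s))/(s + s) = (s - 23*sqrt(s))/((2*s)) = (s - 23*sqrt(s))*(1/(2*s)) = (s - 23*sqrt(s))/(2*s))
-446967 - Y(W(u, 5)) = -446967 - (1/2 - 69*sqrt(13)/26) = -446967 + (-1/2 + 69*sqrt(13)/26) = -893935/2 + 69*sqrt(13)/26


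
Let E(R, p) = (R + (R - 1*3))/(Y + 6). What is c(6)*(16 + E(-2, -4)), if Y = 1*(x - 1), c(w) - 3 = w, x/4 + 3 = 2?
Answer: 81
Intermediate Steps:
x = -4 (x = -12 + 4*2 = -12 + 8 = -4)
c(w) = 3 + w
Y = -5 (Y = 1*(-4 - 1) = 1*(-5) = -5)
E(R, p) = -3 + 2*R (E(R, p) = (R + (R - 1*3))/(-5 + 6) = (R + (R - 3))/1 = (R + (-3 + R))*1 = (-3 + 2*R)*1 = -3 + 2*R)
c(6)*(16 + E(-2, -4)) = (3 + 6)*(16 + (-3 + 2*(-2))) = 9*(16 + (-3 - 4)) = 9*(16 - 7) = 9*9 = 81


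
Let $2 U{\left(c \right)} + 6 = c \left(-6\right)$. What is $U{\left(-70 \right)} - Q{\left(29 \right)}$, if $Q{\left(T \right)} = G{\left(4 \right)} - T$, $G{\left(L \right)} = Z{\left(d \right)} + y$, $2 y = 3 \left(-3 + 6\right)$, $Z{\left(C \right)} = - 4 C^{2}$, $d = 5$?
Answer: $\frac{663}{2} \approx 331.5$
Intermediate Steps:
$y = \frac{9}{2}$ ($y = \frac{3 \left(-3 + 6\right)}{2} = \frac{3 \cdot 3}{2} = \frac{1}{2} \cdot 9 = \frac{9}{2} \approx 4.5$)
$G{\left(L \right)} = - \frac{191}{2}$ ($G{\left(L \right)} = - 4 \cdot 5^{2} + \frac{9}{2} = \left(-4\right) 25 + \frac{9}{2} = -100 + \frac{9}{2} = - \frac{191}{2}$)
$U{\left(c \right)} = -3 - 3 c$ ($U{\left(c \right)} = -3 + \frac{c \left(-6\right)}{2} = -3 + \frac{\left(-6\right) c}{2} = -3 - 3 c$)
$Q{\left(T \right)} = - \frac{191}{2} - T$
$U{\left(-70 \right)} - Q{\left(29 \right)} = \left(-3 - -210\right) - \left(- \frac{191}{2} - 29\right) = \left(-3 + 210\right) - \left(- \frac{191}{2} - 29\right) = 207 - - \frac{249}{2} = 207 + \frac{249}{2} = \frac{663}{2}$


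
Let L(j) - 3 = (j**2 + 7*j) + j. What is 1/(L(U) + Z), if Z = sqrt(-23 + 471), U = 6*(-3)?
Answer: 183/33041 - 8*sqrt(7)/33041 ≈ 0.0048980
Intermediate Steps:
U = -18
L(j) = 3 + j**2 + 8*j (L(j) = 3 + ((j**2 + 7*j) + j) = 3 + (j**2 + 8*j) = 3 + j**2 + 8*j)
Z = 8*sqrt(7) (Z = sqrt(448) = 8*sqrt(7) ≈ 21.166)
1/(L(U) + Z) = 1/((3 + (-18)**2 + 8*(-18)) + 8*sqrt(7)) = 1/((3 + 324 - 144) + 8*sqrt(7)) = 1/(183 + 8*sqrt(7))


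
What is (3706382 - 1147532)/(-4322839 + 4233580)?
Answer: -852950/29753 ≈ -28.668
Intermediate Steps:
(3706382 - 1147532)/(-4322839 + 4233580) = 2558850/(-89259) = 2558850*(-1/89259) = -852950/29753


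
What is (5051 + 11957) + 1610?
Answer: 18618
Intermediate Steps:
(5051 + 11957) + 1610 = 17008 + 1610 = 18618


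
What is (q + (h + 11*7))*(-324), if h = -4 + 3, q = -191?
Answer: 37260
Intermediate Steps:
h = -1
(q + (h + 11*7))*(-324) = (-191 + (-1 + 11*7))*(-324) = (-191 + (-1 + 77))*(-324) = (-191 + 76)*(-324) = -115*(-324) = 37260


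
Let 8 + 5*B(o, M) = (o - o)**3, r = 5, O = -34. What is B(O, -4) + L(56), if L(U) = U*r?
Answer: 1392/5 ≈ 278.40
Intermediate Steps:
B(o, M) = -8/5 (B(o, M) = -8/5 + (o - o)**3/5 = -8/5 + (1/5)*0**3 = -8/5 + (1/5)*0 = -8/5 + 0 = -8/5)
L(U) = 5*U (L(U) = U*5 = 5*U)
B(O, -4) + L(56) = -8/5 + 5*56 = -8/5 + 280 = 1392/5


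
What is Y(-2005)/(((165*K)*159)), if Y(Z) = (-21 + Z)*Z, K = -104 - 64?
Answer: -406213/440748 ≈ -0.92164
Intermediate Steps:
K = -168
Y(Z) = Z*(-21 + Z)
Y(-2005)/(((165*K)*159)) = (-2005*(-21 - 2005))/(((165*(-168))*159)) = (-2005*(-2026))/((-27720*159)) = 4062130/(-4407480) = 4062130*(-1/4407480) = -406213/440748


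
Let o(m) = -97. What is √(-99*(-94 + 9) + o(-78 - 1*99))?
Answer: √8318 ≈ 91.203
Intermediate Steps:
√(-99*(-94 + 9) + o(-78 - 1*99)) = √(-99*(-94 + 9) - 97) = √(-99*(-85) - 97) = √(8415 - 97) = √8318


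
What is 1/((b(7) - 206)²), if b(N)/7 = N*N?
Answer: 1/18769 ≈ 5.3279e-5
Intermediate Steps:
b(N) = 7*N² (b(N) = 7*(N*N) = 7*N²)
1/((b(7) - 206)²) = 1/((7*7² - 206)²) = 1/((7*49 - 206)²) = 1/((343 - 206)²) = 1/(137²) = 1/18769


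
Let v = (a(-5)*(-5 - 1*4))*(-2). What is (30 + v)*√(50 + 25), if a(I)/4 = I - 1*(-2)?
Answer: -930*√3 ≈ -1610.8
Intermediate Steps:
a(I) = 8 + 4*I (a(I) = 4*(I - 1*(-2)) = 4*(I + 2) = 4*(2 + I) = 8 + 4*I)
v = -216 (v = ((8 + 4*(-5))*(-5 - 1*4))*(-2) = ((8 - 20)*(-5 - 4))*(-2) = -12*(-9)*(-2) = 108*(-2) = -216)
(30 + v)*√(50 + 25) = (30 - 216)*√(50 + 25) = -930*√3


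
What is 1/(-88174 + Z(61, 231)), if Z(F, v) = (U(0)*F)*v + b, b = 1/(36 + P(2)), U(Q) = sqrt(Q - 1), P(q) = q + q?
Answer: -770920/69711092007 - 123200*I/69711092007 ≈ -1.1059e-5 - 1.7673e-6*I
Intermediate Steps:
P(q) = 2*q
U(Q) = sqrt(-1 + Q)
b = 1/40 (b = 1/(36 + 2*2) = 1/(36 + 4) = 1/40 ≈ 0.025000)
Z(F, v) = 1/40 + I*F*v (Z(F, v) = (sqrt(-1 + 0)*F)*v + 1/40 = (sqrt(-1)*F)*v + 1/40 = (I*F)*v + 1/40 = I*F*v + 1/40 = 1/40 + I*F*v)
1/(-88174 + Z(61, 231)) = 1/(-88174 + (1/40 + I*61*231)) = 1/(-88174 + (1/40 + 14091*I)) = 1/(-3526959/40 + 14091*I) = 1600*(-3526959/40 - 14091*I)/12757129837281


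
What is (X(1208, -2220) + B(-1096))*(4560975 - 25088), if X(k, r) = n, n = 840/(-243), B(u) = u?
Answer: -403947952672/81 ≈ -4.9870e+9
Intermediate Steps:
n = -280/81 (n = 840*(-1/243) = -280/81 ≈ -3.4568)
X(k, r) = -280/81
(X(1208, -2220) + B(-1096))*(4560975 - 25088) = (-280/81 - 1096)*(4560975 - 25088) = -89056/81*4535887 = -403947952672/81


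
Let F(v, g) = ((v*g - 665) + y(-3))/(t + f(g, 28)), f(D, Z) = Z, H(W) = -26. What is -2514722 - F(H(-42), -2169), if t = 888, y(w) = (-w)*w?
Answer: -575885268/229 ≈ -2.5148e+6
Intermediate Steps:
y(w) = -w²
F(v, g) = -337/458 + g*v/916 (F(v, g) = ((v*g - 665) - 1*(-3)²)/(888 + 28) = ((g*v - 665) - 1*9)/916 = ((-665 + g*v) - 9)*(1/916) = (-674 + g*v)*(1/916) = -337/458 + g*v/916)
-2514722 - F(H(-42), -2169) = -2514722 - (-337/458 + (1/916)*(-2169)*(-26)) = -2514722 - (-337/458 + 28197/458) = -2514722 - 1*13930/229 = -2514722 - 13930/229 = -575885268/229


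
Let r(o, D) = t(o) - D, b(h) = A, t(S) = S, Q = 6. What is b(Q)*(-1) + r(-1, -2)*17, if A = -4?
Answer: 21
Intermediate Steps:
b(h) = -4
r(o, D) = o - D
b(Q)*(-1) + r(-1, -2)*17 = -4*(-1) + (-1 - 1*(-2))*17 = 4 + (-1 + 2)*17 = 4 + 1*17 = 4 + 17 = 21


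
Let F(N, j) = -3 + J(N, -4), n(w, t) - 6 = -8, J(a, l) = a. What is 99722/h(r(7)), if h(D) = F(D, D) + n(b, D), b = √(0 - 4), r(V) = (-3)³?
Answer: -49861/16 ≈ -3116.3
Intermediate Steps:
r(V) = -27
b = 2*I (b = √(-4) = 2*I ≈ 2.0*I)
n(w, t) = -2 (n(w, t) = 6 - 8 = -2)
F(N, j) = -3 + N
h(D) = -5 + D (h(D) = (-3 + D) - 2 = -5 + D)
99722/h(r(7)) = 99722/(-5 - 27) = 99722/(-32) = 99722*(-1/32) = -49861/16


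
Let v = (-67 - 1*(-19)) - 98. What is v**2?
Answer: 21316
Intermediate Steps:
v = -146 (v = (-67 + 19) - 98 = -48 - 98 = -146)
v**2 = (-146)**2 = 21316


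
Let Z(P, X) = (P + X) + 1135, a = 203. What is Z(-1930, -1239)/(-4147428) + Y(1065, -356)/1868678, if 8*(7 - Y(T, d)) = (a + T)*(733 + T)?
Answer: -98176379223/645850621682 ≈ -0.15201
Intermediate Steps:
Z(P, X) = 1135 + P + X
Y(T, d) = 7 - (203 + T)*(733 + T)/8
Z(-1930, -1239)/(-4147428) + Y(1065, -356)/1868678 = (1135 - 1930 - 1239)/(-4147428) + (-148743/8 - 117*1065 - ⅛*1065²)/1868678 = -2034*(-1/4147428) + (-148743/8 - 124605 - ⅛*1134225)*(1/1868678) = 339/691238 + (-148743/8 - 124605 - 1134225/8)*(1/1868678) = 339/691238 - 284976*1/1868678 = 339/691238 - 142488/934339 = -98176379223/645850621682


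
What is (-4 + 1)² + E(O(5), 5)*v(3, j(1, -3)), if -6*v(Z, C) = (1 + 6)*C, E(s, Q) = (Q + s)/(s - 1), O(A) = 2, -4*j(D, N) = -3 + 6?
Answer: 121/8 ≈ 15.125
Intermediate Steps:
j(D, N) = -¾ (j(D, N) = -(-3 + 6)/4 = -¼*3 = -¾)
E(s, Q) = (Q + s)/(-1 + s)
v(Z, C) = -7*C/6 (v(Z, C) = -(1 + 6)*C/6 = -7*C/6)
(-4 + 1)² + E(O(5), 5)*v(3, j(1, -3)) = (-4 + 1)² + ((5 + 2)/(-1 + 2))*(-7/6*(-¾)) = (-3)² + (7/1)*(7/8) = 9 + (1*7)*(7/8) = 9 + 7*(7/8) = 9 + 49/8 = 121/8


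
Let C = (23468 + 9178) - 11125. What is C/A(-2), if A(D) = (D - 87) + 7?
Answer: -21521/82 ≈ -262.45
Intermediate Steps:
C = 21521 (C = 32646 - 11125 = 21521)
A(D) = -80 + D (A(D) = (-87 + D) + 7 = -80 + D)
C/A(-2) = 21521/(-80 - 2) = 21521/(-82) = 21521*(-1/82) = -21521/82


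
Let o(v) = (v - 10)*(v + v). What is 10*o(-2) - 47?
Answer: 433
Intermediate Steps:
o(v) = 2*v*(-10 + v) (o(v) = (-10 + v)*(2*v) = 2*v*(-10 + v))
10*o(-2) - 47 = 10*(2*(-2)*(-10 - 2)) - 47 = 10*(2*(-2)*(-12)) - 47 = 10*48 - 47 = 480 - 47 = 433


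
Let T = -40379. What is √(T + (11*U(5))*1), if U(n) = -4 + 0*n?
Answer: I*√40423 ≈ 201.05*I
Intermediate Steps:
U(n) = -4 (U(n) = -4 + 0 = -4)
√(T + (11*U(5))*1) = √(-40379 + (11*(-4))*1) = √(-40379 - 44*1) = √(-40379 - 44) = √(-40423) = I*√40423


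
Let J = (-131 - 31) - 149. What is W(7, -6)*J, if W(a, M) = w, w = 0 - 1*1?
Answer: 311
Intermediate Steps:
w = -1 (w = 0 - 1 = -1)
W(a, M) = -1
J = -311 (J = -162 - 149 = -311)
W(7, -6)*J = -1*(-311) = 311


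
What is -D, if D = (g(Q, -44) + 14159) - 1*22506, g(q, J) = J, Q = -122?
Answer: 8391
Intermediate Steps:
D = -8391 (D = (-44 + 14159) - 1*22506 = 14115 - 22506 = -8391)
-D = -1*(-8391) = 8391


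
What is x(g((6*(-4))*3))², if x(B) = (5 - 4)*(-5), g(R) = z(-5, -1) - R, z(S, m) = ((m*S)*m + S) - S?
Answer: 25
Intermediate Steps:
z(S, m) = S*m² (z(S, m) = ((S*m)*m + S) - S = (S*m² + S) - S = (S + S*m²) - S = S*m²)
g(R) = -5 - R (g(R) = -5*(-1)² - R = -5*1 - R = -5 - R)
x(B) = -5 (x(B) = 1*(-5) = -5)
x(g((6*(-4))*3))² = (-5)² = 25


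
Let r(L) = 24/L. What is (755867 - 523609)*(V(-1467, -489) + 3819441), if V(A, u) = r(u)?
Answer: 144596601769750/163 ≈ 8.8710e+11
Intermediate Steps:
V(A, u) = 24/u
(755867 - 523609)*(V(-1467, -489) + 3819441) = (755867 - 523609)*(24/(-489) + 3819441) = 232258*(24*(-1/489) + 3819441) = 232258*(-8/163 + 3819441) = 232258*(622568875/163) = 144596601769750/163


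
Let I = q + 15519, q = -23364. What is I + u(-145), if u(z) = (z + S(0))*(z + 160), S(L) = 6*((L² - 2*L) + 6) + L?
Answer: -9480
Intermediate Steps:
S(L) = 36 - 11*L + 6*L² (S(L) = 6*(6 + L² - 2*L) + L = (36 - 12*L + 6*L²) + L = 36 - 11*L + 6*L²)
I = -7845 (I = -23364 + 15519 = -7845)
u(z) = (36 + z)*(160 + z) (u(z) = (z + (36 - 11*0 + 6*0²))*(z + 160) = (z + (36 + 0 + 6*0))*(160 + z) = (z + (36 + 0 + 0))*(160 + z) = (z + 36)*(160 + z) = (36 + z)*(160 + z))
I + u(-145) = -7845 + (5760 + (-145)² + 196*(-145)) = -7845 + (5760 + 21025 - 28420) = -7845 - 1635 = -9480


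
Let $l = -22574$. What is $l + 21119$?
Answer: $-1455$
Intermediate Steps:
$l + 21119 = -22574 + 21119 = -1455$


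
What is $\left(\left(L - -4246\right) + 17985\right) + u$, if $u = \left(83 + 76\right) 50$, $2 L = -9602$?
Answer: $25380$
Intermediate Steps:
$L = -4801$ ($L = \frac{1}{2} \left(-9602\right) = -4801$)
$u = 7950$ ($u = 159 \cdot 50 = 7950$)
$\left(\left(L - -4246\right) + 17985\right) + u = \left(\left(-4801 - -4246\right) + 17985\right) + 7950 = \left(\left(-4801 + 4246\right) + 17985\right) + 7950 = \left(-555 + 17985\right) + 7950 = 17430 + 7950 = 25380$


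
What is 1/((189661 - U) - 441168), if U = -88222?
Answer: -1/163285 ≈ -6.1243e-6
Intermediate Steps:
1/((189661 - U) - 441168) = 1/((189661 - 1*(-88222)) - 441168) = 1/((189661 + 88222) - 441168) = 1/(277883 - 441168) = 1/(-163285) = -1/163285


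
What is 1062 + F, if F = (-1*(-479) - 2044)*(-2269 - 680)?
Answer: 4616247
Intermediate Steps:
F = 4615185 (F = (479 - 2044)*(-2949) = -1565*(-2949) = 4615185)
1062 + F = 1062 + 4615185 = 4616247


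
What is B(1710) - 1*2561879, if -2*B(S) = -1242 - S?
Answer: -2560403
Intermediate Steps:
B(S) = 621 + S/2 (B(S) = -(-1242 - S)/2 = 621 + S/2)
B(1710) - 1*2561879 = (621 + (1/2)*1710) - 1*2561879 = (621 + 855) - 2561879 = 1476 - 2561879 = -2560403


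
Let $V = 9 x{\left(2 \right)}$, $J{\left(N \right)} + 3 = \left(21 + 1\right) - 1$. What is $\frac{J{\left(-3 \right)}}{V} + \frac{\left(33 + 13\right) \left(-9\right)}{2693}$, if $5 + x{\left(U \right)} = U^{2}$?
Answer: $- \frac{5800}{2693} \approx -2.1537$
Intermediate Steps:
$x{\left(U \right)} = -5 + U^{2}$
$J{\left(N \right)} = 18$ ($J{\left(N \right)} = -3 + \left(\left(21 + 1\right) - 1\right) = -3 + \left(22 - 1\right) = -3 + 21 = 18$)
$V = -9$ ($V = 9 \left(-5 + 2^{2}\right) = 9 \left(-5 + 4\right) = 9 \left(-1\right) = -9$)
$\frac{J{\left(-3 \right)}}{V} + \frac{\left(33 + 13\right) \left(-9\right)}{2693} = \frac{18}{-9} + \frac{\left(33 + 13\right) \left(-9\right)}{2693} = 18 \left(- \frac{1}{9}\right) + 46 \left(-9\right) \frac{1}{2693} = -2 - \frac{414}{2693} = - \frac{5800}{2693}$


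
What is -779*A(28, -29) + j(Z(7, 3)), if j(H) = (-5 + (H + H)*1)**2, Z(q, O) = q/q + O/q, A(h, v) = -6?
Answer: 229251/49 ≈ 4678.6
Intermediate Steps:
Z(q, O) = 1 + O/q
j(H) = (-5 + 2*H)**2 (j(H) = (-5 + (2*H)*1)**2 = (-5 + 2*H)**2)
-779*A(28, -29) + j(Z(7, 3)) = -779*(-6) + (-5 + 2*((3 + 7)/7))**2 = 4674 + (-5 + 2*((1/7)*10))**2 = 4674 + (-5 + 2*(10/7))**2 = 4674 + (-5 + 20/7)**2 = 4674 + (-15/7)**2 = 4674 + 225/49 = 229251/49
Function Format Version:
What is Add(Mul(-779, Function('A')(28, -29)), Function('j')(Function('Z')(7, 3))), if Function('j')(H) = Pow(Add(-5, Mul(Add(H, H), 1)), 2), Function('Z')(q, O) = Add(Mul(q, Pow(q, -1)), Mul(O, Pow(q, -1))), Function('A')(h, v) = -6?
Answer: Rational(229251, 49) ≈ 4678.6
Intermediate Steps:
Function('Z')(q, O) = Add(1, Mul(O, Pow(q, -1)))
Function('j')(H) = Pow(Add(-5, Mul(2, H)), 2) (Function('j')(H) = Pow(Add(-5, Mul(Mul(2, H), 1)), 2) = Pow(Add(-5, Mul(2, H)), 2))
Add(Mul(-779, Function('A')(28, -29)), Function('j')(Function('Z')(7, 3))) = Add(Mul(-779, -6), Pow(Add(-5, Mul(2, Mul(Pow(7, -1), Add(3, 7)))), 2)) = Add(4674, Pow(Add(-5, Mul(2, Mul(Rational(1, 7), 10))), 2)) = Add(4674, Pow(Add(-5, Mul(2, Rational(10, 7))), 2)) = Add(4674, Pow(Add(-5, Rational(20, 7)), 2)) = Add(4674, Pow(Rational(-15, 7), 2)) = Add(4674, Rational(225, 49)) = Rational(229251, 49)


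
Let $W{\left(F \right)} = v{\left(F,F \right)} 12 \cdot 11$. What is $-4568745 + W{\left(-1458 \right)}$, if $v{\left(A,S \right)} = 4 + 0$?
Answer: $-4568217$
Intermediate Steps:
$v{\left(A,S \right)} = 4$
$W{\left(F \right)} = 528$ ($W{\left(F \right)} = 4 \cdot 12 \cdot 11 = 48 \cdot 11 = 528$)
$-4568745 + W{\left(-1458 \right)} = -4568745 + 528 = -4568217$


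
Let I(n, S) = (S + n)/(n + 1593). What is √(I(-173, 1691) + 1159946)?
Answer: √584729317490/710 ≈ 1077.0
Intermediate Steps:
I(n, S) = (S + n)/(1593 + n)
√(I(-173, 1691) + 1159946) = √((1691 - 173)/(1593 - 173) + 1159946) = √(1518/1420 + 1159946) = √((1/1420)*1518 + 1159946) = √(759/710 + 1159946) = √(823562419/710) = √584729317490/710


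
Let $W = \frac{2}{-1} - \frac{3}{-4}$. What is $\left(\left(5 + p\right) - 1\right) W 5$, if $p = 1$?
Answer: $- \frac{125}{4} \approx -31.25$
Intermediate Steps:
$W = - \frac{5}{4}$ ($W = 2 \left(-1\right) - - \frac{3}{4} = -2 + \frac{3}{4} = - \frac{5}{4} \approx -1.25$)
$\left(\left(5 + p\right) - 1\right) W 5 = \left(\left(5 + 1\right) - 1\right) \left(- \frac{5}{4}\right) 5 = \left(6 - 1\right) \left(- \frac{5}{4}\right) 5 = 5 \left(- \frac{5}{4}\right) 5 = \left(- \frac{25}{4}\right) 5 = - \frac{125}{4}$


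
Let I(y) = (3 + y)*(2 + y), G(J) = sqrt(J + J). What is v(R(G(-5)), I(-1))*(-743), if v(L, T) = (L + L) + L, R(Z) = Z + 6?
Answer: -13374 - 2229*I*sqrt(10) ≈ -13374.0 - 7048.7*I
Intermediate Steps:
G(J) = sqrt(2)*sqrt(J) (G(J) = sqrt(2*J) = sqrt(2)*sqrt(J))
R(Z) = 6 + Z
I(y) = (2 + y)*(3 + y)
v(L, T) = 3*L (v(L, T) = 2*L + L = 3*L)
v(R(G(-5)), I(-1))*(-743) = (3*(6 + sqrt(2)*sqrt(-5)))*(-743) = (3*(6 + sqrt(2)*(I*sqrt(5))))*(-743) = (3*(6 + I*sqrt(10)))*(-743) = (18 + 3*I*sqrt(10))*(-743) = -13374 - 2229*I*sqrt(10)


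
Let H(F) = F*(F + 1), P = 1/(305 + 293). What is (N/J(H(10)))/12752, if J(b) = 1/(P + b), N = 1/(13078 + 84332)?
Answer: 21927/247606349120 ≈ 8.8556e-8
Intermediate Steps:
P = 1/598 ≈ 0.0016722
N = 1/97410 ≈ 1.0266e-5
H(F) = F*(1 + F)
J(b) = 1/(1/598 + b)
(N/J(H(10)))/12752 = (1/(97410*((598/(1 + 598*(10*(1 + 10)))))))/12752 = (1/(97410*((598/(1 + 598*(10*11))))))*(1/12752) = (1/(97410*((598/(1 + 598*110)))))*(1/12752) = (1/(97410*((598/(1 + 65780)))))*(1/12752) = (1/(97410*((598/65781))))*(1/12752) = (1/(97410*((598*(1/65781)))))*(1/12752) = (1/(97410*(598/65781)))*(1/12752) = ((1/97410)*(65781/598))*(1/12752) = (21927/19417060)*(1/12752) = 21927/247606349120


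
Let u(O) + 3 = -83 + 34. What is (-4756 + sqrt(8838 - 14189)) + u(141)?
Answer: -4808 + I*sqrt(5351) ≈ -4808.0 + 73.151*I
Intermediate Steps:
u(O) = -52 (u(O) = -3 + (-83 + 34) = -3 - 49 = -52)
(-4756 + sqrt(8838 - 14189)) + u(141) = (-4756 + sqrt(8838 - 14189)) - 52 = (-4756 + sqrt(-5351)) - 52 = (-4756 + I*sqrt(5351)) - 52 = -4808 + I*sqrt(5351)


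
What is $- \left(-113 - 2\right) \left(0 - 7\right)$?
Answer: $-805$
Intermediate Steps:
$- \left(-113 - 2\right) \left(0 - 7\right) = - \left(-115\right) \left(-7\right) = \left(-1\right) 805 = -805$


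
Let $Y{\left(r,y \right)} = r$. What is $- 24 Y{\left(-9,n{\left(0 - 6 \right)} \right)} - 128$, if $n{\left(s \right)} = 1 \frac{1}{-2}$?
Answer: $88$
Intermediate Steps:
$n{\left(s \right)} = - \frac{1}{2}$ ($n{\left(s \right)} = 1 \left(- \frac{1}{2}\right) = - \frac{1}{2}$)
$- 24 Y{\left(-9,n{\left(0 - 6 \right)} \right)} - 128 = \left(-24\right) \left(-9\right) - 128 = 216 - 128 = 88$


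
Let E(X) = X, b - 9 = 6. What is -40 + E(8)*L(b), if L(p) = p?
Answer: 80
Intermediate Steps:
b = 15 (b = 9 + 6 = 15)
-40 + E(8)*L(b) = -40 + 8*15 = -40 + 120 = 80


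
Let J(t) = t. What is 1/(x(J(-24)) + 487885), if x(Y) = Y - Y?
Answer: 1/487885 ≈ 2.0497e-6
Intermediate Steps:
x(Y) = 0
1/(x(J(-24)) + 487885) = 1/(0 + 487885) = 1/487885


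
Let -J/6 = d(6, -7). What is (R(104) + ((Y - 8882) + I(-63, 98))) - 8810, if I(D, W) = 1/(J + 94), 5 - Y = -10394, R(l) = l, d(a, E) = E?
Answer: -977703/136 ≈ -7189.0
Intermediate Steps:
J = 42 (J = -6*(-7) = 42)
Y = 10399 (Y = 5 - 1*(-10394) = 5 + 10394 = 10399)
I(D, W) = 1/136 (I(D, W) = 1/(42 + 94) = 1/136)
(R(104) + ((Y - 8882) + I(-63, 98))) - 8810 = (104 + ((10399 - 8882) + 1/136)) - 8810 = (104 + (1517 + 1/136)) - 8810 = (104 + 206313/136) - 8810 = 220457/136 - 8810 = -977703/136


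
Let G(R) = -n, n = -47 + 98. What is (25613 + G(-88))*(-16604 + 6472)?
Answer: -258994184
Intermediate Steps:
n = 51
G(R) = -51 (G(R) = -1*51 = -51)
(25613 + G(-88))*(-16604 + 6472) = (25613 - 51)*(-16604 + 6472) = 25562*(-10132) = -258994184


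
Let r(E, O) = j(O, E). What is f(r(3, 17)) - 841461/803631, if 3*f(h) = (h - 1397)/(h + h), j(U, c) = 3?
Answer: -189234652/2410893 ≈ -78.491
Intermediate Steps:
r(E, O) = 3
f(h) = (-1397 + h)/(6*h) (f(h) = ((h - 1397)/(h + h))/3 = ((-1397 + h)/((2*h)))/3 = ((-1397 + h)*(1/(2*h)))/3 = ((-1397 + h)/(2*h))/3 = (-1397 + h)/(6*h))
f(r(3, 17)) - 841461/803631 = (1/6)*(-1397 + 3)/3 - 841461/803631 = (1/6)*(1/3)*(-1394) - 841461*1/803631 = -697/9 - 280487/267877 = -189234652/2410893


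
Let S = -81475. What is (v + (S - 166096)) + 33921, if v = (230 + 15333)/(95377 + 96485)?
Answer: -40991300737/191862 ≈ -2.1365e+5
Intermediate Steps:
v = 15563/191862 ≈ 0.081116
(v + (S - 166096)) + 33921 = (15563/191862 + (-81475 - 166096)) + 33921 = (15563/191862 - 247571) + 33921 = -47499451639/191862 + 33921 = -40991300737/191862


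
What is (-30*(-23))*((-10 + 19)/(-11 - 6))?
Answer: -6210/17 ≈ -365.29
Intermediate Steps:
(-30*(-23))*((-10 + 19)/(-11 - 6)) = 690*(9/(-17)) = 690*(9*(-1/17)) = 690*(-9/17) = -6210/17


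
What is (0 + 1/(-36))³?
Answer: -1/46656 ≈ -2.1433e-5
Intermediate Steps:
(0 + 1/(-36))³ = (0 - 1/36)³ = (-1/36)³ = -1/46656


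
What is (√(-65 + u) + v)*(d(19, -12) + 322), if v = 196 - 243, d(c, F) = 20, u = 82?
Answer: -16074 + 342*√17 ≈ -14664.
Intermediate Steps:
v = -47
(√(-65 + u) + v)*(d(19, -12) + 322) = (√(-65 + 82) - 47)*(20 + 322) = (√17 - 47)*342 = (-47 + √17)*342 = -16074 + 342*√17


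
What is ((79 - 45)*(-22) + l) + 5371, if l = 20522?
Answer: 25145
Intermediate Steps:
((79 - 45)*(-22) + l) + 5371 = ((79 - 45)*(-22) + 20522) + 5371 = (34*(-22) + 20522) + 5371 = (-748 + 20522) + 5371 = 19774 + 5371 = 25145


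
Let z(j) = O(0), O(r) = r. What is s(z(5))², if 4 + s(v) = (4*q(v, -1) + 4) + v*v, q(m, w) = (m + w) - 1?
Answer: 64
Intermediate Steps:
q(m, w) = -1 + m + w
z(j) = 0
s(v) = -8 + v² + 4*v (s(v) = -4 + ((4*(-1 + v - 1) + 4) + v*v) = -4 + ((4*(-2 + v) + 4) + v²) = -4 + (((-8 + 4*v) + 4) + v²) = -4 + ((-4 + 4*v) + v²) = -4 + (-4 + v² + 4*v) = -8 + v² + 4*v)
s(z(5))² = (-8 + 0² + 4*0)² = (-8 + 0 + 0)² = (-8)² = 64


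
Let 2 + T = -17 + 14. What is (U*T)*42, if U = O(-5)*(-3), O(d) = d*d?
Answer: 15750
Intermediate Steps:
O(d) = d²
U = -75 (U = (-5)²*(-3) = 25*(-3) = -75)
T = -5 (T = -2 + (-17 + 14) = -2 - 3 = -5)
(U*T)*42 = -75*(-5)*42 = 375*42 = 15750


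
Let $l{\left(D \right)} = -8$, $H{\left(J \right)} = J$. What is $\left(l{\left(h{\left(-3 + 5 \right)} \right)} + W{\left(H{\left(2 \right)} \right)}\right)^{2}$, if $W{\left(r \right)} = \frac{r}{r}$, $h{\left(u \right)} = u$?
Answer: $49$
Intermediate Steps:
$W{\left(r \right)} = 1$
$\left(l{\left(h{\left(-3 + 5 \right)} \right)} + W{\left(H{\left(2 \right)} \right)}\right)^{2} = \left(-8 + 1\right)^{2} = \left(-7\right)^{2} = 49$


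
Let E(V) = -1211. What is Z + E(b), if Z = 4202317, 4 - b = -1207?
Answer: 4201106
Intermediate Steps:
b = 1211 (b = 4 - 1*(-1207) = 4 + 1207 = 1211)
Z + E(b) = 4202317 - 1211 = 4201106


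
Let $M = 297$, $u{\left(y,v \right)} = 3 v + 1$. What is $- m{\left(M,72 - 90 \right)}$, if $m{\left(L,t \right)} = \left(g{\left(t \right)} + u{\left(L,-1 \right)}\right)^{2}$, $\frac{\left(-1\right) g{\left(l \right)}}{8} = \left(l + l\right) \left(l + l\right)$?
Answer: $-107536900$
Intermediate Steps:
$u{\left(y,v \right)} = 1 + 3 v$
$g{\left(l \right)} = - 32 l^{2}$ ($g{\left(l \right)} = - 8 \left(l + l\right) \left(l + l\right) = - 8 \cdot 2 l 2 l = - 8 \cdot 4 l^{2} = - 32 l^{2}$)
$m{\left(L,t \right)} = \left(-2 - 32 t^{2}\right)^{2}$ ($m{\left(L,t \right)} = \left(- 32 t^{2} + \left(1 + 3 \left(-1\right)\right)\right)^{2} = \left(- 32 t^{2} + \left(1 - 3\right)\right)^{2} = \left(- 32 t^{2} - 2\right)^{2} = \left(-2 - 32 t^{2}\right)^{2}$)
$- m{\left(M,72 - 90 \right)} = - 4 \left(1 + 16 \left(72 - 90\right)^{2}\right)^{2} = - 4 \left(1 + 16 \left(-18\right)^{2}\right)^{2} = - 4 \left(1 + 16 \cdot 324\right)^{2} = - 4 \left(1 + 5184\right)^{2} = - 4 \cdot 5185^{2} = - 4 \cdot 26884225 = \left(-1\right) 107536900 = -107536900$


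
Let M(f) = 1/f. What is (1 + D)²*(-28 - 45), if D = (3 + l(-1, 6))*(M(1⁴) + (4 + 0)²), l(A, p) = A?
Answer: -89425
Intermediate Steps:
D = 34 (D = (3 - 1)*(1/(1⁴) + (4 + 0)²) = 2*(1/1 + 4²) = 2*(1 + 16) = 2*17 = 34)
(1 + D)²*(-28 - 45) = (1 + 34)²*(-28 - 45) = 35²*(-73) = 1225*(-73) = -89425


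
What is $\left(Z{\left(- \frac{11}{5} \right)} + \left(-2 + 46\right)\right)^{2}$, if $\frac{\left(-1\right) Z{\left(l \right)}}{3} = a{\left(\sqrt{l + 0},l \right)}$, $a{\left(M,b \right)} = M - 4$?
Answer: $\frac{15581}{5} - \frac{336 i \sqrt{55}}{5} \approx 3116.2 - 498.37 i$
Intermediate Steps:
$a{\left(M,b \right)} = -4 + M$
$Z{\left(l \right)} = 12 - 3 \sqrt{l}$ ($Z{\left(l \right)} = - 3 \left(-4 + \sqrt{l + 0}\right) = - 3 \left(-4 + \sqrt{l}\right) = 12 - 3 \sqrt{l}$)
$\left(Z{\left(- \frac{11}{5} \right)} + \left(-2 + 46\right)\right)^{2} = \left(\left(12 - 3 \sqrt{- \frac{11}{5}}\right) + \left(-2 + 46\right)\right)^{2} = \left(\left(12 - 3 \sqrt{\left(-11\right) \frac{1}{5}}\right) + 44\right)^{2} = \left(\left(12 - 3 \sqrt{- \frac{11}{5}}\right) + 44\right)^{2} = \left(\left(12 - 3 \frac{i \sqrt{55}}{5}\right) + 44\right)^{2} = \left(\left(12 - \frac{3 i \sqrt{55}}{5}\right) + 44\right)^{2} = \left(56 - \frac{3 i \sqrt{55}}{5}\right)^{2}$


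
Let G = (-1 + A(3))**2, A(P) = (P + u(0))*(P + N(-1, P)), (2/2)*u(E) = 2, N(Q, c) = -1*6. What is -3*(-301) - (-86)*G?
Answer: 22919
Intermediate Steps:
N(Q, c) = -6
u(E) = 2
A(P) = (-6 + P)*(2 + P) (A(P) = (P + 2)*(P - 6) = (2 + P)*(-6 + P) = (-6 + P)*(2 + P))
G = 256 (G = (-1 + (-12 + 3**2 - 4*3))**2 = (-1 + (-12 + 9 - 12))**2 = (-1 - 15)**2 = (-16)**2 = 256)
-3*(-301) - (-86)*G = -3*(-301) - (-86)*256 = 903 - 1*(-22016) = 903 + 22016 = 22919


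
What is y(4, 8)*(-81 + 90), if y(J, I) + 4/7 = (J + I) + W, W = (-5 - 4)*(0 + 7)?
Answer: -3249/7 ≈ -464.14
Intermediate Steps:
W = -63 (W = -9*7 = -63)
y(J, I) = -445/7 + I + J (y(J, I) = -4/7 + ((J + I) - 63) = -4/7 + ((I + J) - 63) = -4/7 + (-63 + I + J) = -445/7 + I + J)
y(4, 8)*(-81 + 90) = (-445/7 + 8 + 4)*(-81 + 90) = -361/7*9 = -3249/7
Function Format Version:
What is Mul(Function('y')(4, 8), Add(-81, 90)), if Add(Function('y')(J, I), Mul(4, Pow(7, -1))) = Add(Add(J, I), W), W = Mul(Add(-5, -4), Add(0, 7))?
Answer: Rational(-3249, 7) ≈ -464.14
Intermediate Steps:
W = -63 (W = Mul(-9, 7) = -63)
Function('y')(J, I) = Add(Rational(-445, 7), I, J) (Function('y')(J, I) = Add(Rational(-4, 7), Add(Add(J, I), -63)) = Add(Rational(-4, 7), Add(Add(I, J), -63)) = Add(Rational(-4, 7), Add(-63, I, J)) = Add(Rational(-445, 7), I, J))
Mul(Function('y')(4, 8), Add(-81, 90)) = Mul(Add(Rational(-445, 7), 8, 4), Add(-81, 90)) = Mul(Rational(-361, 7), 9) = Rational(-3249, 7)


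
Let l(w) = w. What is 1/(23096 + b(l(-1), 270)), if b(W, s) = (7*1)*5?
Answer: 1/23131 ≈ 4.3232e-5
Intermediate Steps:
b(W, s) = 35 (b(W, s) = 7*5 = 35)
1/(23096 + b(l(-1), 270)) = 1/(23096 + 35) = 1/23131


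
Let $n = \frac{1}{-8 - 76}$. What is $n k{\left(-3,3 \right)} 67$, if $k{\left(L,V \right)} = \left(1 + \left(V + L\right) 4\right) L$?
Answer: $\frac{67}{28} \approx 2.3929$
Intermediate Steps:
$n = - \frac{1}{84}$ ($n = \frac{1}{-84} = - \frac{1}{84} \approx -0.011905$)
$k{\left(L,V \right)} = L \left(1 + 4 L + 4 V\right)$ ($k{\left(L,V \right)} = \left(1 + \left(L + V\right) 4\right) L = \left(1 + \left(4 L + 4 V\right)\right) L = \left(1 + 4 L + 4 V\right) L = L \left(1 + 4 L + 4 V\right)$)
$n k{\left(-3,3 \right)} 67 = - \frac{\left(-3\right) \left(1 + 4 \left(-3\right) + 4 \cdot 3\right)}{84} \cdot 67 = - \frac{\left(-3\right) \left(1 - 12 + 12\right)}{84} \cdot 67 = - \frac{\left(-3\right) 1}{84} \cdot 67 = \left(- \frac{1}{84}\right) \left(-3\right) 67 = \frac{1}{28} \cdot 67 = \frac{67}{28}$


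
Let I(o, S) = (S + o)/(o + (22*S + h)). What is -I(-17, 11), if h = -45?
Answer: 1/30 ≈ 0.033333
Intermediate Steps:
I(o, S) = (S + o)/(-45 + o + 22*S) (I(o, S) = (S + o)/(o + (22*S - 45)) = (S + o)/(o + (-45 + 22*S)) = (S + o)/(-45 + o + 22*S))
-I(-17, 11) = -(11 - 17)/(-45 - 17 + 22*11) = -(-6)/(-45 - 17 + 242) = -(-6)/180 = -1*(-1/30) = 1/30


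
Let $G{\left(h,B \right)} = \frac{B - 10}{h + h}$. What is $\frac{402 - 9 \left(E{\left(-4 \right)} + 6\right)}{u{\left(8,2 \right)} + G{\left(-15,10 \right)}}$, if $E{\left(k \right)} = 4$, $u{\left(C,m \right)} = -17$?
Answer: $- \frac{312}{17} \approx -18.353$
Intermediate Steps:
$G{\left(h,B \right)} = \frac{-10 + B}{2 h}$
$\frac{402 - 9 \left(E{\left(-4 \right)} + 6\right)}{u{\left(8,2 \right)} + G{\left(-15,10 \right)}} = \frac{402 - 9 \left(4 + 6\right)}{-17 + \frac{-10 + 10}{2 \left(-15\right)}} = \frac{402 - 90}{-17 + \frac{1}{2} \left(- \frac{1}{15}\right) 0} = \frac{402 - 90}{-17 + 0} = \frac{312}{-17} = 312 \left(- \frac{1}{17}\right) = - \frac{312}{17}$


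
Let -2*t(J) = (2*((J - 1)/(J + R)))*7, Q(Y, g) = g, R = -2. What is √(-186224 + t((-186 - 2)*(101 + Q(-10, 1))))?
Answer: I*√68494957892758/19178 ≈ 431.54*I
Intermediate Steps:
t(J) = -7*(-1 + J)/(-2 + J) (t(J) = -2*((J - 1)/(J - 2))*7/2 = -2*((-1 + J)/(-2 + J))*7/2 = -2*(-1 + J)/(-2 + J)*7/2 = -7*(-1 + J)/(-2 + J))
√(-186224 + t((-186 - 2)*(101 + Q(-10, 1)))) = √(-186224 + 7*(1 - (-186 - 2)*(101 + 1))/(-2 + (-186 - 2)*(101 + 1))) = √(-186224 + 7*(1 - (-188)*102)/(-2 - 188*102)) = √(-186224 + 7*(1 - 1*(-19176))/(-2 - 19176)) = √(-186224 + 7*(1 + 19176)/(-19178)) = √(-186224 + 7*(-1/19178)*19177) = √(-186224 - 134239/19178) = √(-3571538111/19178) = I*√68494957892758/19178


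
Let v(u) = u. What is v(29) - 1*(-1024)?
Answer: 1053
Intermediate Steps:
v(29) - 1*(-1024) = 29 - 1*(-1024) = 29 + 1024 = 1053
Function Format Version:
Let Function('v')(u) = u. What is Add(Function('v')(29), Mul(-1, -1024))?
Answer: 1053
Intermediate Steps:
Add(Function('v')(29), Mul(-1, -1024)) = Add(29, Mul(-1, -1024)) = Add(29, 1024) = 1053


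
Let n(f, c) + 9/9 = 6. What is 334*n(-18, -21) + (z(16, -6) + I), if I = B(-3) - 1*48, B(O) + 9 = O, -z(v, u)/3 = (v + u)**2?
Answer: 1310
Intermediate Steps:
n(f, c) = 5 (n(f, c) = -1 + 6 = 5)
z(v, u) = -3*(u + v)**2 (z(v, u) = -3*(v + u)**2 = -3*(u + v)**2)
B(O) = -9 + O
I = -60 (I = (-9 - 3) - 1*48 = -12 - 48 = -60)
334*n(-18, -21) + (z(16, -6) + I) = 334*5 + (-3*(-6 + 16)**2 - 60) = 1670 + (-3*10**2 - 60) = 1670 + (-3*100 - 60) = 1670 + (-300 - 60) = 1670 - 360 = 1310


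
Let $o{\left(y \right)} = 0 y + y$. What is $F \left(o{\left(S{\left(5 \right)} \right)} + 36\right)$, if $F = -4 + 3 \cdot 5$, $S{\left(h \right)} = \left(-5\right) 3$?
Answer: $231$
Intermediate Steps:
$S{\left(h \right)} = -15$
$F = 11$ ($F = -4 + 15 = 11$)
$o{\left(y \right)} = y$ ($o{\left(y \right)} = 0 + y = y$)
$F \left(o{\left(S{\left(5 \right)} \right)} + 36\right) = 11 \left(-15 + 36\right) = 11 \cdot 21 = 231$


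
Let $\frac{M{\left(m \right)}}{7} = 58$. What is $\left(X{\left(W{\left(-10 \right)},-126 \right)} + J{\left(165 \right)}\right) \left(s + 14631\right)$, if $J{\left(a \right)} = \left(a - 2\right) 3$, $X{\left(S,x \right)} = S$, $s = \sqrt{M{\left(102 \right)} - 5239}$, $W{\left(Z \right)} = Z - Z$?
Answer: $7154559 + 1467 i \sqrt{537} \approx 7.1546 \cdot 10^{6} + 33995.0 i$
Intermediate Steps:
$W{\left(Z \right)} = 0$
$M{\left(m \right)} = 406$ ($M{\left(m \right)} = 7 \cdot 58 = 406$)
$s = 3 i \sqrt{537}$ ($s = \sqrt{406 - 5239} = \sqrt{-4833} = 3 i \sqrt{537} \approx 69.52 i$)
$J{\left(a \right)} = -6 + 3 a$ ($J{\left(a \right)} = \left(-2 + a\right) 3 = -6 + 3 a$)
$\left(X{\left(W{\left(-10 \right)},-126 \right)} + J{\left(165 \right)}\right) \left(s + 14631\right) = \left(0 + \left(-6 + 3 \cdot 165\right)\right) \left(3 i \sqrt{537} + 14631\right) = \left(0 + \left(-6 + 495\right)\right) \left(14631 + 3 i \sqrt{537}\right) = \left(0 + 489\right) \left(14631 + 3 i \sqrt{537}\right) = 489 \left(14631 + 3 i \sqrt{537}\right) = 7154559 + 1467 i \sqrt{537}$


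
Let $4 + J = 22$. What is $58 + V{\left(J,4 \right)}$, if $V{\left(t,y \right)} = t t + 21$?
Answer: $403$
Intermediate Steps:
$J = 18$ ($J = -4 + 22 = 18$)
$V{\left(t,y \right)} = 21 + t^{2}$ ($V{\left(t,y \right)} = t^{2} + 21 = 21 + t^{2}$)
$58 + V{\left(J,4 \right)} = 58 + \left(21 + 18^{2}\right) = 58 + \left(21 + 324\right) = 58 + 345 = 403$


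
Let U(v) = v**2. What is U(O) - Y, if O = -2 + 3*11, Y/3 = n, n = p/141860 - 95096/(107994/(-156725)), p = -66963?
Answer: -25723846692789/62276540 ≈ -4.1306e+5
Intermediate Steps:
n = 25783694447729/186829620 (n = -66963/141860 - 95096/(107994/(-156725)) = -66963*1/141860 - 95096/(107994*(-1/156725)) = -66963/141860 - 95096/(-107994/156725) = -66963/141860 - 95096*(-156725/107994) = -66963/141860 + 7451960300/53997 = 25783694447729/186829620 ≈ 1.3801e+5)
Y = 25783694447729/62276540 (Y = 3*(25783694447729/186829620) = 25783694447729/62276540 ≈ 4.1402e+5)
O = 31 (O = -2 + 33 = 31)
U(O) - Y = 31**2 - 1*25783694447729/62276540 = 961 - 25783694447729/62276540 = -25723846692789/62276540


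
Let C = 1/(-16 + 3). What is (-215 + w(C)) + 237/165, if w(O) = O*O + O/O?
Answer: -1975724/9295 ≈ -212.56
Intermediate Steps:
C = -1/13 (C = 1/(-13) = -1/13 ≈ -0.076923)
w(O) = 1 + O**2 (w(O) = O**2 + 1 = 1 + O**2)
(-215 + w(C)) + 237/165 = (-215 + (1 + (-1/13)**2)) + 237/165 = (-215 + (1 + 1/169)) + 237*(1/165) = (-215 + 170/169) + 79/55 = -36165/169 + 79/55 = -1975724/9295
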